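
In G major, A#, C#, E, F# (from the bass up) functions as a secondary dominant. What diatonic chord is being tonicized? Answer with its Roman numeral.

iii

The chord is a dominant seventh chord on F#.
A dominant resolves down a perfect fifth: F# → B. In G major, B is scale degree 3, i.e. iii.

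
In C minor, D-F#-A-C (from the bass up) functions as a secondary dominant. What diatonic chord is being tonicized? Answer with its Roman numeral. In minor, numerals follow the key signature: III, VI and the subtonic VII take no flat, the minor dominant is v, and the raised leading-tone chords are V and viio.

The chord is a dominant seventh chord on D.
A dominant resolves down a perfect fifth: D → G. In C minor, G is scale degree 5, i.e. V.

V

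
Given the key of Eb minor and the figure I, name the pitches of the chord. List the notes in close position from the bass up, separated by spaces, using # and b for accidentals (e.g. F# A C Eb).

Eb G Bb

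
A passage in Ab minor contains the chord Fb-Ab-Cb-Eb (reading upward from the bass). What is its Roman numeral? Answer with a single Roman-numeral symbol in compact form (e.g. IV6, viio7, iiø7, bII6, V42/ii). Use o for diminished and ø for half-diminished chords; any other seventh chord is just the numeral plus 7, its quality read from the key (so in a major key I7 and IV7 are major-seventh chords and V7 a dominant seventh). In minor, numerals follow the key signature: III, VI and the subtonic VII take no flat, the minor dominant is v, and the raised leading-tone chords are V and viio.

The pitches Fb-Ab-Cb-Eb form a major seventh chord rooted on Fb.
In Ab minor, Fb is the submediant; the diatonic major seventh chord there is VI7.

VI7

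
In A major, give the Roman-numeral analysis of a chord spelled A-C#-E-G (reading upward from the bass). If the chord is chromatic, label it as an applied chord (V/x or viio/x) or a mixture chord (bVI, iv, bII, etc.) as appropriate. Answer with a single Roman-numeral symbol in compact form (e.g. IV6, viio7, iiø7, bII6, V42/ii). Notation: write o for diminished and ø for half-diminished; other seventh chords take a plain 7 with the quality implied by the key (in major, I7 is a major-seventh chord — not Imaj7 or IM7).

V7/IV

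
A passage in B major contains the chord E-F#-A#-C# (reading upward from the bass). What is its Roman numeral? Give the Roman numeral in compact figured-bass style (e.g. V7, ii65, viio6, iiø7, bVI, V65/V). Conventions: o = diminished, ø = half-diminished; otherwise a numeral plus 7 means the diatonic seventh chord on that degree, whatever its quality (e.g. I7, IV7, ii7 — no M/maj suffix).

V42

The pitches F#-A#-C#-E form a dominant seventh chord rooted on F#.
F# is scale degree 5 in B major, and a dominant seventh chord on that degree is written V7.
With E in the bass the chord is in third inversion, so the figured bass is 42.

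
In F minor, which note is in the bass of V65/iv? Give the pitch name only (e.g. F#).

A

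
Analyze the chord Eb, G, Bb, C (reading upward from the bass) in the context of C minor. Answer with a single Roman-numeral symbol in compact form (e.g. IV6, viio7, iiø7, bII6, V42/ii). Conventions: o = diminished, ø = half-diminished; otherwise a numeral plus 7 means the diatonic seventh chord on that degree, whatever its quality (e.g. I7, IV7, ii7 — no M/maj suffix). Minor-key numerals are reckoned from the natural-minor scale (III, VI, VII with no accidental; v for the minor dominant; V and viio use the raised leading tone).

i65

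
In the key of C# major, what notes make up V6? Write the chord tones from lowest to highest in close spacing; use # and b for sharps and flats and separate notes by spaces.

B# D# G#

In C# major, the dominant is G#, and the diatonic chord built there is a major triad.
Stacking thirds from G# gives G#-B#-D#.
With the 6 figure the chord is in first inversion; from the bass B# upward in close position it reads B#-D#-G#.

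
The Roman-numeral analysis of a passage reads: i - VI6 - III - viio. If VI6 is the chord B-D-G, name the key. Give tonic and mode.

B minor

The chord G/B is a major triad rooted on G; its label is VI6.
Counting down 5 scale steps from G places the tonic on B; a major triad on degree 6 is diatonic only in minor.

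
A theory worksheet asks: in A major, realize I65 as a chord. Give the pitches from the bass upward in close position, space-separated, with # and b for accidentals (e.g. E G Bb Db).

C# E G# A

In A major, the first degree is A, and the diatonic chord built there is a major seventh chord.
Stacking thirds from A gives A-C#-E-G#.
The figured bass 65 indicates first inversion, placing the third (C#) in the bass: C#-E-G#-A.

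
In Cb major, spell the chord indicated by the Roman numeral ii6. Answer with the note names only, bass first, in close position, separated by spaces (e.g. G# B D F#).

In Cb major, scale degree 2 is Db, and the diatonic chord built there is a minor triad.
That chord is spelled Db-Fb-Ab.
The figured bass 6 indicates first inversion, placing the third (Fb) in the bass: Fb-Ab-Db.

Fb Ab Db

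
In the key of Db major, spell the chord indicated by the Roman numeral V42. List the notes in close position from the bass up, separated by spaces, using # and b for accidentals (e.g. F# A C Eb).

Gb Ab C Eb

The numeral's case and figure indicate a dominant seventh chord. In Db major its root, the dominant, is Ab.
Stacking thirds from Ab gives Ab-C-Eb-Gb.
With the 42 figure the chord is in third inversion; from the bass Gb upward in close position it reads Gb-Ab-C-Eb.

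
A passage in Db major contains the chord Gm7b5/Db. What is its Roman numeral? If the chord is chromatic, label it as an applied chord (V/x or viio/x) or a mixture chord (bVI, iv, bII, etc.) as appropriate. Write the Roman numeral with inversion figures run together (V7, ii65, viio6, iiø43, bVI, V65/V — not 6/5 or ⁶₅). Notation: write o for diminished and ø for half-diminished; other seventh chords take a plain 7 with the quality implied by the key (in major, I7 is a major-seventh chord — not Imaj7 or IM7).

The pitches G-Bb-Db-F form a half-diminished seventh chord rooted on G.
G sits a half step below Ab (V in Db major); a diminished chord there is the applied leading-tone chord of V.
With Db in the bass the chord is in second inversion, so the figured bass is 43.

viiø43/V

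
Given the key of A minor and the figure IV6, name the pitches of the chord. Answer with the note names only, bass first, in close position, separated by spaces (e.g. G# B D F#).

F# A D

IV6 is the major subdominant, borrowed from the parallel major. In A minor that root is D.
So the chord is D-F#-A.
With the 6 figure the chord is in first inversion; from the bass F# upward in close position it reads F#-A-D.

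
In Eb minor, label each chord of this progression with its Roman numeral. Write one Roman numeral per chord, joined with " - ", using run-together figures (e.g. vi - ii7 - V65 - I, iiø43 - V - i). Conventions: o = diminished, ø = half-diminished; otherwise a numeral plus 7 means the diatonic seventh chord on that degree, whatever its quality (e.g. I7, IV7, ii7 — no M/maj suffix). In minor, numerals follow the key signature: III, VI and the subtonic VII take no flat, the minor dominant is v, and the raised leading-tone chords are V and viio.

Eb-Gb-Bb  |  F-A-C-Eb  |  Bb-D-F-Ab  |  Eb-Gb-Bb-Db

i - V7/V - V7 - i7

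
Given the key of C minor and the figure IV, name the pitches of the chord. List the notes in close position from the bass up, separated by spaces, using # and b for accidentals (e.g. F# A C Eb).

F A C

Scale degree 4 in C minor is F; here the chord built on it is altered to a major triad. IV is the major subdominant, borrowed from the parallel major.
So the chord is F-A-C.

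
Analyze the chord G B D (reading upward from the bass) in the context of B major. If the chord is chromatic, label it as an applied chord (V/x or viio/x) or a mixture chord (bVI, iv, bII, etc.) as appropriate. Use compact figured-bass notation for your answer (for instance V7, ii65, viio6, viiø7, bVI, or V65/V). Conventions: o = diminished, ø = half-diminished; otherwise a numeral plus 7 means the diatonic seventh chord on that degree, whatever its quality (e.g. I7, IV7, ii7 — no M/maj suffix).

The pitches G-B-D form a major triad rooted on G.
G is the lowered sixth degree of B major (diatonic 6 would be G#). This is a major triad on the lowered sixth degree, borrowed from the parallel minor.

bVI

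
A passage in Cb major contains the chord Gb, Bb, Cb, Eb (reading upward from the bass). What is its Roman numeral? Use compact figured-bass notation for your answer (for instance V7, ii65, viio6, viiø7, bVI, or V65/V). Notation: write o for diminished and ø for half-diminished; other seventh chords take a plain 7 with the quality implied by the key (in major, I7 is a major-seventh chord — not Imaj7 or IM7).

Stacked in thirds the chord is Cb-Eb-Gb-Bb: a major seventh chord on Cb.
In Cb major, Cb is the tonic; the diatonic major seventh chord there is I7.
With Gb in the bass the chord is in second inversion, so the figured bass is 43.

I43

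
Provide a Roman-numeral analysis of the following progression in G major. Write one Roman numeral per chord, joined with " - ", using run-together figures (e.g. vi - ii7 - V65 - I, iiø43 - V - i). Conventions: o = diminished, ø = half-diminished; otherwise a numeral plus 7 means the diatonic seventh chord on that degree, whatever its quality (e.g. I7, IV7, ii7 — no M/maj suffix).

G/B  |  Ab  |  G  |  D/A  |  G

I6 - bII - I - V64 - I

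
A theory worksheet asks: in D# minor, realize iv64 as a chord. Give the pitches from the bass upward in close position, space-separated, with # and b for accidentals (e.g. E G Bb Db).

The numeral's case and figure indicate a minor triad. In D# minor its root, the subdominant, is G#.
Stacking thirds from G# gives G#-B-D#.
With the 64 figure the chord is in second inversion; from the bass D# upward in close position it reads D#-G#-B.

D# G# B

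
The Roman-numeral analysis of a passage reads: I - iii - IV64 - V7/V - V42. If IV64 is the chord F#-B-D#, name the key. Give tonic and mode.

IV64 is given as F#-B-D# — a major triad with root B.
If B is scale degree 4 and the mode makes that degree carry a major triad, the tonic is F# and the mode is major.

F# major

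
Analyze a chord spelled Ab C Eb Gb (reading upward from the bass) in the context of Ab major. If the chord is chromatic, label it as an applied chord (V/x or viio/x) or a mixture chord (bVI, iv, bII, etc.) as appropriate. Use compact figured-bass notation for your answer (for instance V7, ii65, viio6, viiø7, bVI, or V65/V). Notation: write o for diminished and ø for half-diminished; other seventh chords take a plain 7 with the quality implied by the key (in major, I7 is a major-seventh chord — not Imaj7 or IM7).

The pitches Ab-C-Eb-Gb form a dominant seventh chord rooted on Ab.
Ab is not a diatonic chord root with this quality in Ab major, but it lies a perfect fifth above Db (IV), so the chord functions as an applied dominant of IV.

V7/IV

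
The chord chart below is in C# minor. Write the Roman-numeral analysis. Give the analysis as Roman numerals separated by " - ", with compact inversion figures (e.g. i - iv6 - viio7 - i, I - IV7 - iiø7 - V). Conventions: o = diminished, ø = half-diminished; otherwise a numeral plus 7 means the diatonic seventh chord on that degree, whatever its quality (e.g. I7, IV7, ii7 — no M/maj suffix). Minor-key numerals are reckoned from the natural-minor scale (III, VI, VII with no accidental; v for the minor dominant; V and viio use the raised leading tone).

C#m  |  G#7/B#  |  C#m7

i - V65 - i7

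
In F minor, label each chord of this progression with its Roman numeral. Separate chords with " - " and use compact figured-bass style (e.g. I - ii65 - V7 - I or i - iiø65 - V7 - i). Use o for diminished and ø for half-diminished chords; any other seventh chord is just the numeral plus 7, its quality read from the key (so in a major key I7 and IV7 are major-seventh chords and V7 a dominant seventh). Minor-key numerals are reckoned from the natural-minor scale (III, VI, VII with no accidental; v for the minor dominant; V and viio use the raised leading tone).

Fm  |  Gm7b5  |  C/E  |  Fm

Fm: root F is the tonic; minor triad there is i.
Gm7b5: half-diminished seventh chord on G = scale degree 2 → iiø7.
C/E: major triad on C = scale degree 5 → V6.
Fm: root F is the tonic; minor triad there is i.

i - iiø7 - V6 - i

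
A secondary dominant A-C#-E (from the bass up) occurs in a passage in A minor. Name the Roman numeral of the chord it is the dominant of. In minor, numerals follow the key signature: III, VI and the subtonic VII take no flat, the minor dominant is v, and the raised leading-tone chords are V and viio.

iv

The chord is a major triad on A.
A dominant resolves down a perfect fifth: A → D. In A minor, D is scale degree 4, i.e. iv.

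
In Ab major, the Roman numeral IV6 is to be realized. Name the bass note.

F

IV in Ab major has root Db; the chord is Db-F-Ab.
The figure 6 means first inversion — the third is in the bass.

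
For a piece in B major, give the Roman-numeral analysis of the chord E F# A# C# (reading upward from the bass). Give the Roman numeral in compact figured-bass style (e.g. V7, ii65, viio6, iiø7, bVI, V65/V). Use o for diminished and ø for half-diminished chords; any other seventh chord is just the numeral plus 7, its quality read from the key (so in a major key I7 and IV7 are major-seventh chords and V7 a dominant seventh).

The pitches F#-A#-C#-E form a dominant seventh chord rooted on F#.
In B major, F# is the dominant; the diatonic dominant seventh chord there is V7.
With E in the bass the chord is in third inversion, so the figured bass is 42.

V42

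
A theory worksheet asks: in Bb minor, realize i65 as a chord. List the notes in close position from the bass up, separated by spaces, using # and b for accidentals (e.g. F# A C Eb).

Db F Ab Bb

The numeral's case and figure indicate a minor seventh chord. In Bb minor its root, scale degree 1, is Bb.
Stacking thirds from Bb gives Bb-Db-F-Ab.
The figured bass 65 indicates first inversion, placing the third (Db) in the bass: Db-F-Ab-Bb.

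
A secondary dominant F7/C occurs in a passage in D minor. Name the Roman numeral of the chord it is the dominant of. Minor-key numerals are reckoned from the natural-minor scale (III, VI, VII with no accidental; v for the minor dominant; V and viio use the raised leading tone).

VI

The chord is a dominant seventh chord on F.
A dominant resolves down a perfect fifth: F → Bb. In D minor, Bb is scale degree 6, i.e. VI.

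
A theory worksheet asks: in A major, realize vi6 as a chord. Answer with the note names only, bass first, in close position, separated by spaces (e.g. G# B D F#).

The numeral's case and figure indicate a minor triad. In A major its root, the sixth degree, is F#.
That chord is spelled F#-A-C#.
With the 6 figure the chord is in first inversion; from the bass A upward in close position it reads A-C#-F#.

A C# F#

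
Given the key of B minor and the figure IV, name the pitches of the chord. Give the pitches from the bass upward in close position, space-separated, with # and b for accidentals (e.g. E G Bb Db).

E G# B

Scale degree 4 in B minor is E; here the chord built on it is altered to a major triad. IV is the major subdominant, borrowed from the parallel major.
So the chord is E-G#-B, a major triad.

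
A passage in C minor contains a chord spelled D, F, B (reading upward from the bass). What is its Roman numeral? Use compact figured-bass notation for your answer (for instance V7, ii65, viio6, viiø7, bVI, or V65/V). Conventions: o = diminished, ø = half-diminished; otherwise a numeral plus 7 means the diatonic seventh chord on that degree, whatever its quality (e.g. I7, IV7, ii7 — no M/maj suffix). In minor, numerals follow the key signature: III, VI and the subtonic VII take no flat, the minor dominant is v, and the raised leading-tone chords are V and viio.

viio6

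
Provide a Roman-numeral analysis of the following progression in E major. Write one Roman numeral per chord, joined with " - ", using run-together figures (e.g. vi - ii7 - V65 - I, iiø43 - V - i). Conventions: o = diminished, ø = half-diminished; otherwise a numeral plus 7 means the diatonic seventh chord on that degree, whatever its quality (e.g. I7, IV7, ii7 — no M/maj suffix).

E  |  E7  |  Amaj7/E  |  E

I - V7/IV - IV43 - I

E: major triad on E = scale degree 1 → I.
E7: chromatic; E is V of IV, so V7/IV.
Amaj7/E has root A, degree 4 in E major, so IV43.
E: root E is the tonic; major triad there is I.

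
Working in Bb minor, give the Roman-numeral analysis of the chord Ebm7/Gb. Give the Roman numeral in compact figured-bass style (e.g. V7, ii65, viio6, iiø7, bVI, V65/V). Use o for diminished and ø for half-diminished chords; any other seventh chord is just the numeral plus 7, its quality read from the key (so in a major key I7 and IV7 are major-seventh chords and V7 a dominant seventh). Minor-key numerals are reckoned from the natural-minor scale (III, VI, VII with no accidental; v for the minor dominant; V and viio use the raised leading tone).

The pitches Eb-Gb-Bb-Db form a minor seventh chord rooted on Eb.
Eb is scale degree 4 in Bb minor, and a minor seventh chord on that degree is written iv7.
With Gb in the bass the chord is in first inversion, so the figured bass is 65.

iv65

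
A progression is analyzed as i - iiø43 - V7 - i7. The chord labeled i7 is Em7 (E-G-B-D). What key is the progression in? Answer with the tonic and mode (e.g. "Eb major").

The anchor chord is a minor seventh chord on E, labeled i7.
If E is scale degree 1 and the mode makes that degree carry a minor seventh chord, the tonic is E and the mode is minor.

E minor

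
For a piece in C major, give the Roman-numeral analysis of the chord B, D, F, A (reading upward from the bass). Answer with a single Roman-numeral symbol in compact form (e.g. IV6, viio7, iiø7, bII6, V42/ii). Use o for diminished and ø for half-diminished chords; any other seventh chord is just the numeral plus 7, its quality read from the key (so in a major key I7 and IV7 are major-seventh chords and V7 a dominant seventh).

viiø7

The pitches B-D-F-A form a half-diminished seventh chord rooted on B.
B is scale degree 7 in C major, and a half-diminished seventh chord on that degree is written viiø7.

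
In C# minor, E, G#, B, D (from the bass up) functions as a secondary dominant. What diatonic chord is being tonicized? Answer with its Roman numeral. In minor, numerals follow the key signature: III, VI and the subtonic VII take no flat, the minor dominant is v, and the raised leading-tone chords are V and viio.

VI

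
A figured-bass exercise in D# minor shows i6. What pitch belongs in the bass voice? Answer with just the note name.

i in D# minor has root D#; the chord is D#-F#-A#.
The figure 6 means first inversion — the third is in the bass.

F#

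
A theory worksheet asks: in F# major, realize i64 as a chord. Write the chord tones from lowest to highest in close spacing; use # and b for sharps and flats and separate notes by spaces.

C# F# A

i64 is the minor tonic, borrowed from the parallel minor. In F# major that root is F#.
So the chord is F#-A-C#, a minor triad.
The figured bass 64 indicates second inversion, placing the fifth (C#) in the bass: C#-F#-A.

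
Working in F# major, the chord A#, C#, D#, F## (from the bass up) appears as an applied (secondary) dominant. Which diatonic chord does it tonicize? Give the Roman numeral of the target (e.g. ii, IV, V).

The chord is a dominant seventh chord on D#.
A dominant resolves down a perfect fifth: D# → G#. In F# major, G# is scale degree 2, i.e. ii.

ii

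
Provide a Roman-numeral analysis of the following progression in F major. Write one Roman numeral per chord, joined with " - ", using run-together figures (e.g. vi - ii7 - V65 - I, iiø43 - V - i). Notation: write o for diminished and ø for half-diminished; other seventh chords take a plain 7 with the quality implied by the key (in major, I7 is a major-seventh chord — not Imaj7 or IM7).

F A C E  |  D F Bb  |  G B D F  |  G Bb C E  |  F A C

F-A-C-E: major seventh chord on F = scale degree 1 → I7.
D-F-Bb: root Bb is the subdominant; major triad there is IV6.
G-B-D-F: a dominant seventh chord on G, the applied dominant of V → V7/V.
G-Bb-C-E has root C, degree 5 in F major, so V43.
F-A-C: major triad on F = scale degree 1 → I.

I7 - IV6 - V7/V - V43 - I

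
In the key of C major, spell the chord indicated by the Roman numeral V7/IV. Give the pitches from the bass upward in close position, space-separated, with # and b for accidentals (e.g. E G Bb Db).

C E G Bb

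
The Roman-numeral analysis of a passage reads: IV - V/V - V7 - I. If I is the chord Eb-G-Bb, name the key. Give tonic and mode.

Eb major

I is given as Eb-G-Bb — a major triad with root Eb.
If Eb is scale degree 1 and the mode makes that degree carry a major triad, the tonic is Eb and the mode is major.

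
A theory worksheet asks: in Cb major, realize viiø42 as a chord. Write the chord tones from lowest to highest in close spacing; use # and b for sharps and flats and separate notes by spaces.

Ab Bb Db Fb

In Cb major, the seventh degree is Bb, and the diatonic chord built there is a half-diminished seventh chord.
Stacking thirds from Bb gives Bb-Db-Fb-Ab.
With the 42 figure the chord is in third inversion; from the bass Ab upward in close position it reads Ab-Bb-Db-Fb.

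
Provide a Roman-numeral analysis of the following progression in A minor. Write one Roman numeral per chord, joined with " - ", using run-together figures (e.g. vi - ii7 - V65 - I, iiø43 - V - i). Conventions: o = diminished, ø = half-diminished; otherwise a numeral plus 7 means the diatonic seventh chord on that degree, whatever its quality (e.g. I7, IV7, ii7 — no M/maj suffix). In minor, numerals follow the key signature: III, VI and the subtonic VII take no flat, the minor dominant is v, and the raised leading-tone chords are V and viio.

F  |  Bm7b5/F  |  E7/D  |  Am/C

VI - iiø43 - V42 - i6

F has root F, degree 6 in A minor, so VI.
Bm7b5/F: root B is the supertonic; half-diminished seventh chord there is iiø43.
E7/D: dominant seventh chord on E = scale degree 5 → V42.
Am/C: minor triad on A = scale degree 1 → i6.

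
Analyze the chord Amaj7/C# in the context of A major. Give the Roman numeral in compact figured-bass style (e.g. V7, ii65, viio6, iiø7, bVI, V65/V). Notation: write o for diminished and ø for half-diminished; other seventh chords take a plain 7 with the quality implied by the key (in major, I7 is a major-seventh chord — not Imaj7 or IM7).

I65

Stacked in thirds the chord is A-C#-E-G#: a major seventh chord on A.
A is scale degree 1 in A major, and a major seventh chord on that degree is written I7.
With C# in the bass the chord is in first inversion, so the figured bass is 65.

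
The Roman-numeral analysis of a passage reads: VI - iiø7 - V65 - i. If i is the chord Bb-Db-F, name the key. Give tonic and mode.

The chord Bbm is a minor triad rooted on Bb; its label is i.
If Bb is scale degree 1 and the mode makes that degree carry a minor triad, the tonic is Bb and the mode is minor.

Bb minor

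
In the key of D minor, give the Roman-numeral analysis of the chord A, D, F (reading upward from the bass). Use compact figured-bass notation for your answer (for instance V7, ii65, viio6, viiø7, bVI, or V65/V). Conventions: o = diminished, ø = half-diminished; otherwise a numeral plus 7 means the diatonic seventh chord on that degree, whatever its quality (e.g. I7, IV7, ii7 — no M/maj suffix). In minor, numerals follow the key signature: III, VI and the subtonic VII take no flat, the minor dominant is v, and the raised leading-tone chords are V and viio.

Stacked in thirds the chord is D-F-A: a minor triad on D.
D is scale degree 1 in D minor, and a minor triad on that degree is written i.
With A in the bass the chord is in second inversion, so the figured bass is 64.

i64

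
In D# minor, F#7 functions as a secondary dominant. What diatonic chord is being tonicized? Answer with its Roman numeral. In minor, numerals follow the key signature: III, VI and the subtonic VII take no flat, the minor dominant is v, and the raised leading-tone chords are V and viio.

VI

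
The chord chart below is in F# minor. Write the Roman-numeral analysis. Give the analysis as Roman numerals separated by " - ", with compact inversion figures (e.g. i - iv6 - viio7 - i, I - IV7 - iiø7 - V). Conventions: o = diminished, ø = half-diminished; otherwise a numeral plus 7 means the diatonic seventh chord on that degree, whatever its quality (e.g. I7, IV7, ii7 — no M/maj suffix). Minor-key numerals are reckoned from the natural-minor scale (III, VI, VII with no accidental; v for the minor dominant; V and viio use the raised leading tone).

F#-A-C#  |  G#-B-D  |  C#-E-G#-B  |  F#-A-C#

i - iio - v7 - i

F#-A-C# has root F#, degree 1 in F# minor, so i.
G#-B-D: diminished triad on G# = scale degree 2 → iio.
C#-E-G#-B: minor seventh chord on C# = scale degree 5 → v7.
F#-A-C#: root F# is the tonic; minor triad there is i.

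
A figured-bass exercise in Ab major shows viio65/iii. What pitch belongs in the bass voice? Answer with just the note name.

The applied chord viio65/iii is rooted on B: B-D-F-Ab.
The figure 65 means first inversion — the third is in the bass.

D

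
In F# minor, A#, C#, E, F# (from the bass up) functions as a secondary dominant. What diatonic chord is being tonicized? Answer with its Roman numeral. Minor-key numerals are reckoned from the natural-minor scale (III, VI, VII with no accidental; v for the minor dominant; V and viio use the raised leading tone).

The chord is a dominant seventh chord on F#.
A dominant resolves down a perfect fifth: F# → B. In F# minor, B is scale degree 4, i.e. iv.

iv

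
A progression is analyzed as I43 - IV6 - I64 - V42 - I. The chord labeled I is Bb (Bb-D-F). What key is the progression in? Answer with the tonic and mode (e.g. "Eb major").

Bb major

The chord Bb is a major triad rooted on Bb; its label is I.
If Bb is scale degree 1 and the mode makes that degree carry a major triad, the tonic is Bb and the mode is major.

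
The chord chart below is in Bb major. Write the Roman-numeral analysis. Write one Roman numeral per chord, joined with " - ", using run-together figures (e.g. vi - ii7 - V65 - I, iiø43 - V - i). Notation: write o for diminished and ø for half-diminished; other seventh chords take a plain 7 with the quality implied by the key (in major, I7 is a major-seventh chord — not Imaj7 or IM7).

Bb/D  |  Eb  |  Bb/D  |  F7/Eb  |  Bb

I6 - IV - I6 - V42 - I

Bb/D: major triad on Bb = scale degree 1 → I6.
Eb: root Eb is the subdominant; major triad there is IV.
Bb/D has root Bb, degree 1 in Bb major, so I6.
F7/Eb: root F is the dominant; dominant seventh chord there is V42.
Bb has root Bb, degree 1 in Bb major, so I.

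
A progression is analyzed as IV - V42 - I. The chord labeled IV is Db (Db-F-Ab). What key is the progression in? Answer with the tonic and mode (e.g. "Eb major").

Ab major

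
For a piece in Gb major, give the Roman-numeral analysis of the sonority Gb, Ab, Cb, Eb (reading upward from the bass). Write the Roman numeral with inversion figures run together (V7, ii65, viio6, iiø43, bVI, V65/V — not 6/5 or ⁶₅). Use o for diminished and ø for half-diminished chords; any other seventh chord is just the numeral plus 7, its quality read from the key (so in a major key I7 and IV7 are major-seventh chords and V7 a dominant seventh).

The pitches Ab-Cb-Eb-Gb form a minor seventh chord rooted on Ab.
In Gb major, Ab is the supertonic; the diatonic minor seventh chord there is ii7.
With Gb in the bass the chord is in third inversion, so the figured bass is 42.

ii42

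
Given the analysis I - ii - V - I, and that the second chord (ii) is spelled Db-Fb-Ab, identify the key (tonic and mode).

Cb major

The chord Dbm is a minor triad rooted on Db; its label is ii.
ii on Db implies Db is the supertonic; that puts the tonic at Cb, and the lowercase numeral fits major mode.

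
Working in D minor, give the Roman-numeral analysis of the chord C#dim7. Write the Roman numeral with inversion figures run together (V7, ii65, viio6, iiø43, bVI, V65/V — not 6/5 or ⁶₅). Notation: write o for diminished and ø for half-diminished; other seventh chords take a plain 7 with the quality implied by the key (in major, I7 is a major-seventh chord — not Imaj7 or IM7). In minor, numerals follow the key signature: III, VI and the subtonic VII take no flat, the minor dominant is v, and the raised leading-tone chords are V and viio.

viio7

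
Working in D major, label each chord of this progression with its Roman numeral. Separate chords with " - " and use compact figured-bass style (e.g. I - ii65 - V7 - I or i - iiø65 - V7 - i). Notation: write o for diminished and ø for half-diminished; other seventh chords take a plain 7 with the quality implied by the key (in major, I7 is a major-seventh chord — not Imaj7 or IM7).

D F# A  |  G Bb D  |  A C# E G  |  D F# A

I - iv - V7 - I

D-F#-A: major triad on D = scale degree 1 → I.
G-Bb-D is non-diatonic — iv, a mixture chord from D minor.
A-C#-E-G: dominant seventh chord on A = scale degree 5 → V7.
D-F#-A: major triad on D = scale degree 1 → I.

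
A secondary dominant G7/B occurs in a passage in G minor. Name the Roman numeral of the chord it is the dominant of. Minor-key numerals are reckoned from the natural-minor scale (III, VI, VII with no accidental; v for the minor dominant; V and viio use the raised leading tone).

The chord is a dominant seventh chord on G.
A dominant resolves down a perfect fifth: G → C. In G minor, C is scale degree 4, i.e. iv.

iv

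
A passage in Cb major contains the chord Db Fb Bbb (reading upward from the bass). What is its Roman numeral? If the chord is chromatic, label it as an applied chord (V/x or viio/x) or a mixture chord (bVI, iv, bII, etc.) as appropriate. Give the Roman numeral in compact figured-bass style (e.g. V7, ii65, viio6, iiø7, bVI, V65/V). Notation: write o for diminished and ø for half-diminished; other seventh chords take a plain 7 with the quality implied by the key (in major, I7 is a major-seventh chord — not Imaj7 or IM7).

Stacked in thirds the chord is Bbb-Db-Fb: a major triad on Bbb.
Bbb is the lowered seventh degree of Cb major (diatonic 7 would be Bb). This is a major triad on the lowered seventh degree (the subtonic), borrowed from the parallel minor.
With Db in the bass the chord is in first inversion, so the figured bass is 6.

bVII6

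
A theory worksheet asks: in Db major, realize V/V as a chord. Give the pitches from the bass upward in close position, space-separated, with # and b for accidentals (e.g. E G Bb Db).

Eb G Bb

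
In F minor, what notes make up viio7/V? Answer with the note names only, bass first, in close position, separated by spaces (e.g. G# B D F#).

B D F Ab

viio7/V is a secondary leading-tone chord. The target V is C in F minor; the applied chord is rooted a semitone below, on B.
Building a fully diminished seventh chord on B gives B-D-F-Ab.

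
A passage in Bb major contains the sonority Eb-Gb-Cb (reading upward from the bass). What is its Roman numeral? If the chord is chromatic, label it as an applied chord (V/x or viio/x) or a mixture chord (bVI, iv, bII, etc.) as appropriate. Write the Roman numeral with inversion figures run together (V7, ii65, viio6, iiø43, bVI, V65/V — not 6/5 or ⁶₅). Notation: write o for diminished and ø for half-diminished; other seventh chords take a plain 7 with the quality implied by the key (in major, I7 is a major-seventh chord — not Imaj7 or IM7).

bII6

Stacked in thirds the chord is Cb-Eb-Gb: a major triad on Cb.
Cb is the lowered second degree of Bb major (diatonic 2 would be C). This is the Neapolitan sixth — a major triad on the lowered second degree, here in its customary first inversion.
With Eb in the bass the chord is in first inversion, so the figured bass is 6.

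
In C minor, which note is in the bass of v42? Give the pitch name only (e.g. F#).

F

v in C minor has root G; the chord is G-Bb-D-F.
The figure 42 means third inversion — the seventh is in the bass.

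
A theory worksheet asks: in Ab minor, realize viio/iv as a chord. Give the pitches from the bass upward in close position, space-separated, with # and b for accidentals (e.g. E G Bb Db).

The slash marks an applied leading-tone chord: viio of iv. In Ab minor, iv is Db, so the leading tone to it is C, a half step below.
Building a diminished triad on C gives C-Eb-Gb.

C Eb Gb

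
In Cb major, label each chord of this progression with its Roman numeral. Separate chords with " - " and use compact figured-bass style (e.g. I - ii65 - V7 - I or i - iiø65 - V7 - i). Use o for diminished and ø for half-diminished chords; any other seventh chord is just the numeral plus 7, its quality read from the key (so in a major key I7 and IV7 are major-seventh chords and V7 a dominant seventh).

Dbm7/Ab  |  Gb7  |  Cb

ii43 - V7 - I

Dbm7/Ab: root Db is the supertonic; minor seventh chord there is ii43.
Gb7 has root Gb, degree 5 in Cb major, so V7.
Cb has root Cb, degree 1 in Cb major, so I.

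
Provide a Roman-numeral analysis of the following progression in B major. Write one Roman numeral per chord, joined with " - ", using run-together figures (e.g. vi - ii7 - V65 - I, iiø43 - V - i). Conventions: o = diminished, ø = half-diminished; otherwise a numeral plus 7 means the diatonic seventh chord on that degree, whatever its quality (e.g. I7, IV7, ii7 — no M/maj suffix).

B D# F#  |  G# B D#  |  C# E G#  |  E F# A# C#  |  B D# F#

I - vi - ii - V42 - I

B-D#-F#: root B is the tonic; major triad there is I.
G#-B-D#: minor triad on G# = scale degree 6 → vi.
C#-E-G#: minor triad on C# = scale degree 2 → ii.
E-F#-A#-C#: root F# is the dominant; dominant seventh chord there is V42.
B-D#-F# has root B, degree 1 in B major, so I.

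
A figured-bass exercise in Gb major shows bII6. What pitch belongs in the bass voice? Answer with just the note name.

Cb

bII in Gb major has root Abb; the chord is Abb-Cb-Ebb.
The figure 6 means first inversion — the third is in the bass.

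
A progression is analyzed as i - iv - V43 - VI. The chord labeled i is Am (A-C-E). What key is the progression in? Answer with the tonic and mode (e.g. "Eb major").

A minor

The chord Am is a minor triad rooted on A; its label is i.
If A is scale degree 1 and the mode makes that degree carry a minor triad, the tonic is A and the mode is minor.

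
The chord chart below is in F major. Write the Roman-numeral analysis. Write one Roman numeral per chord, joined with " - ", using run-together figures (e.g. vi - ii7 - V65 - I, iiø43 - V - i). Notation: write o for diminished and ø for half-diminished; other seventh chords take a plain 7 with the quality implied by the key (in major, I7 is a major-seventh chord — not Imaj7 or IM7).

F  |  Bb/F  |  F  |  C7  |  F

I - IV64 - I - V7 - I

F: major triad on F = scale degree 1 → I.
Bb/F: root Bb is the subdominant; major triad there is IV64.
F: major triad on F = scale degree 1 → I.
C7: dominant seventh chord on C = scale degree 5 → V7.
F has root F, degree 1 in F major, so I.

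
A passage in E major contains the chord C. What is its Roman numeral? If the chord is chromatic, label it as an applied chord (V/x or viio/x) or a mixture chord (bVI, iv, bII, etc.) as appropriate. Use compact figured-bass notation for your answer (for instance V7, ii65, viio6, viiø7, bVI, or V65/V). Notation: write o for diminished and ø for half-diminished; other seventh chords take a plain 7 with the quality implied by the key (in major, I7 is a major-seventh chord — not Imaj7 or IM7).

The pitches C-E-G form a major triad rooted on C.
C is the lowered sixth degree of E major (diatonic 6 would be C#). This is a major triad on the lowered sixth degree, borrowed from the parallel minor.

bVI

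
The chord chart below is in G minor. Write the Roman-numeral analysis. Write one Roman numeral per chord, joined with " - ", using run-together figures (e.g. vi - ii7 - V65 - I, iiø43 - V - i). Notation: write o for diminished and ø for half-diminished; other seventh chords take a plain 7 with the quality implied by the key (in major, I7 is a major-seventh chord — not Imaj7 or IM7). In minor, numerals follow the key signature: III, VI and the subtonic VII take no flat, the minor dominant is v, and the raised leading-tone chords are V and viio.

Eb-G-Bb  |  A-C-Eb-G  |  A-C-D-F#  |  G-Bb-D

VI - iiø7 - V43 - i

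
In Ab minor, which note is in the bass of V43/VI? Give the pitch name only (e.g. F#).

Gb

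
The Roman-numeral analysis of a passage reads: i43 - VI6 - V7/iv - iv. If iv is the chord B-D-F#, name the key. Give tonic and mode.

F# minor

The chord Bm is a minor triad rooted on B; its label is iv.
iv on B implies B is the subdominant; that puts the tonic at F#, and the lowercase numeral fits minor mode.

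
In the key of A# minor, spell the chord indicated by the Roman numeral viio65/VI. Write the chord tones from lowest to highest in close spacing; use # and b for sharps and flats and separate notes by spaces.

G# B D E#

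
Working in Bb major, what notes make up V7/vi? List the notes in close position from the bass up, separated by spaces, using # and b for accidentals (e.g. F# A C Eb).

The slash means an applied dominant: we want the dominant of vi. In Bb major, vi is G minor, and its dominant is built on D.
Building a dominant seventh chord on D gives D-F#-A-C.

D F# A C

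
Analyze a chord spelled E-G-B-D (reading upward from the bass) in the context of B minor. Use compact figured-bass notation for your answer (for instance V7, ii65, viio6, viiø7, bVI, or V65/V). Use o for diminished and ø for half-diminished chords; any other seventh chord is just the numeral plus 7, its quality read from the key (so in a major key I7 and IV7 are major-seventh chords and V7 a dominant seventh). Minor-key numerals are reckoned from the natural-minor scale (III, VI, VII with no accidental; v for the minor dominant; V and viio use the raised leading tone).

Stacked in thirds the chord is E-G-B-D: a minor seventh chord on E.
In B minor, E is the subdominant; the diatonic minor seventh chord there is iv7.

iv7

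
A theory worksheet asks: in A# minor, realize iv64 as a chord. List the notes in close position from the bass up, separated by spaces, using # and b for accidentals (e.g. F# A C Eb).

The numeral's case and figure indicate a minor triad. In A# minor its root, the subdominant, is D#.
That chord is spelled D#-F#-A#.
The figured bass 64 indicates second inversion, placing the fifth (A#) in the bass: A#-D#-F#.

A# D# F#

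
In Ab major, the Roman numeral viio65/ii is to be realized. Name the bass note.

C

The applied chord viio65/ii is rooted on A: A-C-Eb-Gb.
The figure 65 means first inversion — the third is in the bass.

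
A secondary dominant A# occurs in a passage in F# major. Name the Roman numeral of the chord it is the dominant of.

vi

The chord is a major triad on A#.
A dominant resolves down a perfect fifth: A# → D#. In F# major, D# is scale degree 6, i.e. vi.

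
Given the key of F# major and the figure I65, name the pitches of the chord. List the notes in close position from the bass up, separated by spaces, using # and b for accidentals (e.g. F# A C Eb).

In F# major, scale degree 1 is F#, and the diatonic chord built there is a major seventh chord.
Stacking thirds from F# gives F#-A#-C#-E#.
The figured bass 65 indicates first inversion, placing the third (A#) in the bass: A#-C#-E#-F#.

A# C# E# F#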